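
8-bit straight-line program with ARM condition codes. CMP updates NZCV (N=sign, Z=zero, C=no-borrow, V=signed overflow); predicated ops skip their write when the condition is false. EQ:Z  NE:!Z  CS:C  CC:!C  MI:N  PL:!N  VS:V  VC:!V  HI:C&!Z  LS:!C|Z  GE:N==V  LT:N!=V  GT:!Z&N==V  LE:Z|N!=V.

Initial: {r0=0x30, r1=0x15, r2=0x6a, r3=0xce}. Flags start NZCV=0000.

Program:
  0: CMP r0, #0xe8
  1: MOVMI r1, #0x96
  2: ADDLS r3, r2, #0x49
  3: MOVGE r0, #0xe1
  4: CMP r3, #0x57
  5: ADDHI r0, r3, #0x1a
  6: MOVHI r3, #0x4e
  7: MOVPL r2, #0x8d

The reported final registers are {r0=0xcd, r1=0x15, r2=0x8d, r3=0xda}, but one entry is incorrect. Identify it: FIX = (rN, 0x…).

FIX = (r3, 0x4e)

0: ✓ CMP  NZCV=0000
1: · MOVMI
2: ✓ ADDLS  r3←0xb3
3: ✓ MOVGE  r0←0xe1
4: ✓ CMP  NZCV=0011
5: ✓ ADDHI  r0←0xcd
6: ✓ MOVHI  r3←0x4e
7: ✓ MOVPL  r2←0x8d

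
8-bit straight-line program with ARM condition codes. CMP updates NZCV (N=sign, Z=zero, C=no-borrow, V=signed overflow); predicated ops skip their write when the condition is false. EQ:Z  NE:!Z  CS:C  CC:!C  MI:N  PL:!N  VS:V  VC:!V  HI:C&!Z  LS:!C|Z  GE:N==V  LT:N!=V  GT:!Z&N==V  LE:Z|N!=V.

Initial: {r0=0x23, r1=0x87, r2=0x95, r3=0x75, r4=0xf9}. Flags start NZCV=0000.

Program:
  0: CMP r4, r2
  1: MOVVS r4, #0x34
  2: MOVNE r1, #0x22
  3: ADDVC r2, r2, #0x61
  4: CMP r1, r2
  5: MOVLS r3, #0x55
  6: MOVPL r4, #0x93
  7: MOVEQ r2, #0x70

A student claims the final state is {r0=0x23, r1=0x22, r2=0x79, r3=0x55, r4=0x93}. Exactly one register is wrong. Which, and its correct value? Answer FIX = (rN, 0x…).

[0] flags=0010 → (cmp)
[1] flags=0010 VS?F → skip
[2] flags=0010 NE?T → r1=0x22
[3] flags=0010 VC?T → r2=0xf6
[4] flags=0000 → (cmp)
[5] flags=0000 LS?T → r3=0x55
[6] flags=0000 PL?T → r4=0x93
[7] flags=0000 EQ?F → skip

FIX = (r2, 0xf6)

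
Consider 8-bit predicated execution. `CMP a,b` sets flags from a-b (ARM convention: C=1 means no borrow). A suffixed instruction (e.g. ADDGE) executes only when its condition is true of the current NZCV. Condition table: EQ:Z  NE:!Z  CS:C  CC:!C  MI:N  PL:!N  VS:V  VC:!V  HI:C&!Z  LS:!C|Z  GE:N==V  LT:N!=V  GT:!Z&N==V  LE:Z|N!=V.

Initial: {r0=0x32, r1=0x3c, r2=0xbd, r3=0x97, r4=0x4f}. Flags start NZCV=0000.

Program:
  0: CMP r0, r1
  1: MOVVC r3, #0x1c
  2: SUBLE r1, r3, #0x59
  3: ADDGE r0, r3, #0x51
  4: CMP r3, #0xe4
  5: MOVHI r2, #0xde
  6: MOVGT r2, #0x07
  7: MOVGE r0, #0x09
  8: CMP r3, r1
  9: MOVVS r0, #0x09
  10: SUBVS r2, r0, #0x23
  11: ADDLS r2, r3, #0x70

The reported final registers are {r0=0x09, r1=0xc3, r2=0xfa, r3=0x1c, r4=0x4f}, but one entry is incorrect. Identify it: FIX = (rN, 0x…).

FIX = (r2, 0x8c)

0: ✓ CMP  NZCV=1000
1: ✓ MOVVC  r3←0x1c
2: ✓ SUBLE  r1←0xc3
3: · ADDGE
4: ✓ CMP  NZCV=0000
5: · MOVHI
6: ✓ MOVGT  r2←0x07
7: ✓ MOVGE  r0←0x09
8: ✓ CMP  NZCV=0000
9: · MOVVS
10: · SUBVS
11: ✓ ADDLS  r2←0x8c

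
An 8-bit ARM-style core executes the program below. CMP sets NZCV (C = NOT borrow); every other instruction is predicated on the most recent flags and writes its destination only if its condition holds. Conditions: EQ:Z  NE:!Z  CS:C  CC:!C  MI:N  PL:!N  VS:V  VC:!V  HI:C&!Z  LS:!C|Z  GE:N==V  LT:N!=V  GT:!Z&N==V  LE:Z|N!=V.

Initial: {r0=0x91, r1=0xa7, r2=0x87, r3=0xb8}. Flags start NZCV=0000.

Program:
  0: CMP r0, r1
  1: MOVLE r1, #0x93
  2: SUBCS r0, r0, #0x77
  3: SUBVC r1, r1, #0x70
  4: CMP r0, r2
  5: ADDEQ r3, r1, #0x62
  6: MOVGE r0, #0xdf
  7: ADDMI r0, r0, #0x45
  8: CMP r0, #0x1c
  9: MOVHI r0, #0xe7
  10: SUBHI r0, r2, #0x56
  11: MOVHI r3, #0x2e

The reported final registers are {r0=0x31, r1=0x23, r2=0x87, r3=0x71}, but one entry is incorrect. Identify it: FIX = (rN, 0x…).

[0] flags=1000 → (cmp)
[1] flags=1000 LE?T → r1=0x93
[2] flags=1000 CS?F → skip
[3] flags=1000 VC?T → r1=0x23
[4] flags=0010 → (cmp)
[5] flags=0010 EQ?F → skip
[6] flags=0010 GE?T → r0=0xdf
[7] flags=0010 MI?F → skip
[8] flags=1010 → (cmp)
[9] flags=1010 HI?T → r0=0xe7
[10] flags=1010 HI?T → r0=0x31
[11] flags=1010 HI?T → r3=0x2e

FIX = (r3, 0x2e)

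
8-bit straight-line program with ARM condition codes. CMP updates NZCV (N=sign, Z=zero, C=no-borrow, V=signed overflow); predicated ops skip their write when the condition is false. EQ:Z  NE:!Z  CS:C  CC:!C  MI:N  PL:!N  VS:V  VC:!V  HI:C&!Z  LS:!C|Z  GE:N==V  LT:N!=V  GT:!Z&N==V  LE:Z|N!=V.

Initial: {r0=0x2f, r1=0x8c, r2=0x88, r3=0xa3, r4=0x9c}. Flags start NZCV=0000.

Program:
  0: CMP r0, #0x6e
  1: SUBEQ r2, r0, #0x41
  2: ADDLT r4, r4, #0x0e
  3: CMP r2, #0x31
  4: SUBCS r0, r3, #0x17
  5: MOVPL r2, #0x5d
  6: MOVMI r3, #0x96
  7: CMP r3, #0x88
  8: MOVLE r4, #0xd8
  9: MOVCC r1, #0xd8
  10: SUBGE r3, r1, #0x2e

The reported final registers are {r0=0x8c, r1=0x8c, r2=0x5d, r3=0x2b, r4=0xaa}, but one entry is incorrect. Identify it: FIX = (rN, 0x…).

FIX = (r3, 0x5e)

[0] flags=1000 → (cmp)
[1] flags=1000 EQ?F → skip
[2] flags=1000 LT?T → r4=0xaa
[3] flags=0011 → (cmp)
[4] flags=0011 CS?T → r0=0x8c
[5] flags=0011 PL?T → r2=0x5d
[6] flags=0011 MI?F → skip
[7] flags=0010 → (cmp)
[8] flags=0010 LE?F → skip
[9] flags=0010 CC?F → skip
[10] flags=0010 GE?T → r3=0x5e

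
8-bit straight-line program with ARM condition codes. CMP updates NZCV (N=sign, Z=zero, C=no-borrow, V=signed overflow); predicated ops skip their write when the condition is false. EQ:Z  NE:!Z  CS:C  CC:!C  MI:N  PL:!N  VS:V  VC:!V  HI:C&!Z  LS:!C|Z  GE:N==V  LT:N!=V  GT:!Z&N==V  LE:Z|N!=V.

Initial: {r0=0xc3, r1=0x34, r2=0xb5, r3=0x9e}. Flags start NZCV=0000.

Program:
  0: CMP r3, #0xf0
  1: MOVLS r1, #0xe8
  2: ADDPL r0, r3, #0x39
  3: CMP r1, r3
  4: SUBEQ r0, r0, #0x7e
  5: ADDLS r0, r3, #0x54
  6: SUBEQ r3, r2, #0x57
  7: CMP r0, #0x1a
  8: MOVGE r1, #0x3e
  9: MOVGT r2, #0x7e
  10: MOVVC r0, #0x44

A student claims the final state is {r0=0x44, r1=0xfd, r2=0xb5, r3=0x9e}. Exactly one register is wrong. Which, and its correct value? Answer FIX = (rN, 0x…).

FIX = (r1, 0xe8)

0: ✓ CMP  NZCV=1000
1: ✓ MOVLS  r1←0xe8
2: · ADDPL
3: ✓ CMP  NZCV=0010
4: · SUBEQ
5: · ADDLS
6: · SUBEQ
7: ✓ CMP  NZCV=1010
8: · MOVGE
9: · MOVGT
10: ✓ MOVVC  r0←0x44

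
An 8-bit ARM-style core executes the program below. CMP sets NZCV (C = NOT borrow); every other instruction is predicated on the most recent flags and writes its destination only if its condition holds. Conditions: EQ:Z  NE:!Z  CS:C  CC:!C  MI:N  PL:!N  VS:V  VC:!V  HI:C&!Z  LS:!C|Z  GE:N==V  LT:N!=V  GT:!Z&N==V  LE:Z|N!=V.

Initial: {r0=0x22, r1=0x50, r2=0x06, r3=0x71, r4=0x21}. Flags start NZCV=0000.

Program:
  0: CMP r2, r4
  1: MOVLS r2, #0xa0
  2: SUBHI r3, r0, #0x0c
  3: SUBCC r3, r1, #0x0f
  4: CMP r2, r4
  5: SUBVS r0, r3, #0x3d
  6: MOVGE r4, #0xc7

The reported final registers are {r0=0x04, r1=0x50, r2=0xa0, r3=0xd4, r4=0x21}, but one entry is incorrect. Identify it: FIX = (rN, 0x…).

0: ✓ CMP  NZCV=1000
1: ✓ MOVLS  r2←0xa0
2: · SUBHI
3: ✓ SUBCC  r3←0x41
4: ✓ CMP  NZCV=0011
5: ✓ SUBVS  r0←0x04
6: · MOVGE

FIX = (r3, 0x41)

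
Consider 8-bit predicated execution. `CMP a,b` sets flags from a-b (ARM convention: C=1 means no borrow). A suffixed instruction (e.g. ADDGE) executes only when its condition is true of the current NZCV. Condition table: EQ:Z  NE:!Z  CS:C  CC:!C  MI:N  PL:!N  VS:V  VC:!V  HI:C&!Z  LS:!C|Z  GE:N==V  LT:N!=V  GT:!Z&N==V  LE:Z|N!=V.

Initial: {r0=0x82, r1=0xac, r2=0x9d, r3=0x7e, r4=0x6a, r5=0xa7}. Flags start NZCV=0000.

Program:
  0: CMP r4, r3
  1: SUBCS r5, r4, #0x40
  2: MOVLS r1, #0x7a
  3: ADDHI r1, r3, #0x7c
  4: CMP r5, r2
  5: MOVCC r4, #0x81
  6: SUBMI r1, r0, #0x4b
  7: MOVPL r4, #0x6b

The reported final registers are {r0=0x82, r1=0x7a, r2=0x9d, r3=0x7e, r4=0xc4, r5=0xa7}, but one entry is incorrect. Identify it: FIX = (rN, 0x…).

FIX = (r4, 0x6b)

0: ✓ CMP  NZCV=1000
1: · SUBCS
2: ✓ MOVLS  r1←0x7a
3: · ADDHI
4: ✓ CMP  NZCV=0010
5: · MOVCC
6: · SUBMI
7: ✓ MOVPL  r4←0x6b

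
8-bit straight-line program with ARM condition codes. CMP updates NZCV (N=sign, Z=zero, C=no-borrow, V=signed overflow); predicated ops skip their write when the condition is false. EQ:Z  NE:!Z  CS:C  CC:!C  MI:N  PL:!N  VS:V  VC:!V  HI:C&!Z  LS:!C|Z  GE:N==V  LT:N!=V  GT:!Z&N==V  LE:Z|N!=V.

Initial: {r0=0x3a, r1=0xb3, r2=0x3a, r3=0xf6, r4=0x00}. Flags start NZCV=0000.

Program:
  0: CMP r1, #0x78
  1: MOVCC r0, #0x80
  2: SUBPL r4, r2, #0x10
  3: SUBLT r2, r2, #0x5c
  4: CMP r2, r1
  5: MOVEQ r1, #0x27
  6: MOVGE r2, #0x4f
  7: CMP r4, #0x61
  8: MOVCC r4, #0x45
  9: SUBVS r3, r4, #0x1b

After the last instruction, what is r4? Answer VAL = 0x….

VAL = 0x45

0: ✓ CMP  NZCV=0011
1: · MOVCC
2: ✓ SUBPL  r4←0x2a
3: ✓ SUBLT  r2←0xde
4: ✓ CMP  NZCV=0010
5: · MOVEQ
6: ✓ MOVGE  r2←0x4f
7: ✓ CMP  NZCV=1000
8: ✓ MOVCC  r4←0x45
9: · SUBVS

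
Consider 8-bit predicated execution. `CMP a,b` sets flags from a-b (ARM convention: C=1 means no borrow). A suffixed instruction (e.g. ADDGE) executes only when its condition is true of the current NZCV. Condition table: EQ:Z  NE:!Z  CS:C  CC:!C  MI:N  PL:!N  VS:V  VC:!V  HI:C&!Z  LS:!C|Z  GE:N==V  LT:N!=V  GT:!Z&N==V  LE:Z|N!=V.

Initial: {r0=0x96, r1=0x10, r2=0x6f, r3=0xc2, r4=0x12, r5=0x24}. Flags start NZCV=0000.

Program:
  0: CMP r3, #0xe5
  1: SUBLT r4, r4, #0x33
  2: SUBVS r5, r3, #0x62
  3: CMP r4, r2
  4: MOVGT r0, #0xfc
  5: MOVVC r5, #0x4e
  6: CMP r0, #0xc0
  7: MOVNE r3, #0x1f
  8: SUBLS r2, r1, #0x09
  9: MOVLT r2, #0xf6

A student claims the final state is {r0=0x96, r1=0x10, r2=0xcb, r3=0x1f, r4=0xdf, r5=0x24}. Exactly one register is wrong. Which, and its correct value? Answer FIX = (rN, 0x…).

0: ✓ CMP  NZCV=1000
1: ✓ SUBLT  r4←0xdf
2: · SUBVS
3: ✓ CMP  NZCV=0011
4: · MOVGT
5: · MOVVC
6: ✓ CMP  NZCV=1000
7: ✓ MOVNE  r3←0x1f
8: ✓ SUBLS  r2←0x07
9: ✓ MOVLT  r2←0xf6

FIX = (r2, 0xf6)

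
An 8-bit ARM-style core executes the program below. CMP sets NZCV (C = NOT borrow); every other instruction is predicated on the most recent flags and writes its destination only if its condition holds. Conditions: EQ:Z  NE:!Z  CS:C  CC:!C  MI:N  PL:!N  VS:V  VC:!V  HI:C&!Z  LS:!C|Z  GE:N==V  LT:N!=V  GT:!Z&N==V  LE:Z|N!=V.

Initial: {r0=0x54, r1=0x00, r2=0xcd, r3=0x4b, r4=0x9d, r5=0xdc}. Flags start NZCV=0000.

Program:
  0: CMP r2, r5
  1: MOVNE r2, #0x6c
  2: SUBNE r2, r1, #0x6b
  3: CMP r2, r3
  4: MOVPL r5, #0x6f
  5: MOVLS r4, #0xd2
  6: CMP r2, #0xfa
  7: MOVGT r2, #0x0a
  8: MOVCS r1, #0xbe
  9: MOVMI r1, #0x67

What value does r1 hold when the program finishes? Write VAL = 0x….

0: ✓ CMP  NZCV=1000
1: ✓ MOVNE  r2←0x6c
2: ✓ SUBNE  r2←0x95
3: ✓ CMP  NZCV=0011
4: ✓ MOVPL  r5←0x6f
5: · MOVLS
6: ✓ CMP  NZCV=1000
7: · MOVGT
8: · MOVCS
9: ✓ MOVMI  r1←0x67

VAL = 0x67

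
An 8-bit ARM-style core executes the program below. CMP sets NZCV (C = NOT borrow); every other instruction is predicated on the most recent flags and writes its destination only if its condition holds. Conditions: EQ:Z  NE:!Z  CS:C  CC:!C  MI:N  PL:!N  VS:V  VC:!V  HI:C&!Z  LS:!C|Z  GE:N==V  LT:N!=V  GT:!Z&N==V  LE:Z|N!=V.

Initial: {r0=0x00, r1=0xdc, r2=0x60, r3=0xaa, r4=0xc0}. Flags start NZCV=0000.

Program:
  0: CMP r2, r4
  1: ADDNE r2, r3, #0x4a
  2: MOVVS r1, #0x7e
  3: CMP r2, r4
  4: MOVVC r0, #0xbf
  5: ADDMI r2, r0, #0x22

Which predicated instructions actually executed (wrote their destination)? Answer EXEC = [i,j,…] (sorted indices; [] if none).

[0] flags=1001 → (cmp)
[1] flags=1001 NE?T → r2=0xf4
[2] flags=1001 VS?T → r1=0x7e
[3] flags=0010 → (cmp)
[4] flags=0010 VC?T → r0=0xbf
[5] flags=0010 MI?F → skip

EXEC = [1,2,4]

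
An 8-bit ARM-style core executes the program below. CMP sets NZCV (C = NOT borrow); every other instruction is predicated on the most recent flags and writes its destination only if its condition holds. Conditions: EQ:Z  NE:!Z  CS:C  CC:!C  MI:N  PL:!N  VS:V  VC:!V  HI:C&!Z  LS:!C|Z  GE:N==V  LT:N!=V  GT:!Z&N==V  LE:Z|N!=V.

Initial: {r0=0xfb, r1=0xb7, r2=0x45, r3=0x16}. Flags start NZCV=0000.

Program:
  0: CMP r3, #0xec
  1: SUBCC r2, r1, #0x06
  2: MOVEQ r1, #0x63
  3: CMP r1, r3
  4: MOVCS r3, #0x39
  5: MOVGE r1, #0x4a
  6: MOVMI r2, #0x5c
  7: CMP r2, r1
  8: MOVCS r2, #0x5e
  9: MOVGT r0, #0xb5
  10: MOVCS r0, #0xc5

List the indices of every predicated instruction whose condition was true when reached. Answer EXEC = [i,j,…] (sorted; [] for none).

EXEC = [1,4,6,9]

0: ✓ CMP  NZCV=0000
1: ✓ SUBCC  r2←0xb1
2: · MOVEQ
3: ✓ CMP  NZCV=1010
4: ✓ MOVCS  r3←0x39
5: · MOVGE
6: ✓ MOVMI  r2←0x5c
7: ✓ CMP  NZCV=1001
8: · MOVCS
9: ✓ MOVGT  r0←0xb5
10: · MOVCS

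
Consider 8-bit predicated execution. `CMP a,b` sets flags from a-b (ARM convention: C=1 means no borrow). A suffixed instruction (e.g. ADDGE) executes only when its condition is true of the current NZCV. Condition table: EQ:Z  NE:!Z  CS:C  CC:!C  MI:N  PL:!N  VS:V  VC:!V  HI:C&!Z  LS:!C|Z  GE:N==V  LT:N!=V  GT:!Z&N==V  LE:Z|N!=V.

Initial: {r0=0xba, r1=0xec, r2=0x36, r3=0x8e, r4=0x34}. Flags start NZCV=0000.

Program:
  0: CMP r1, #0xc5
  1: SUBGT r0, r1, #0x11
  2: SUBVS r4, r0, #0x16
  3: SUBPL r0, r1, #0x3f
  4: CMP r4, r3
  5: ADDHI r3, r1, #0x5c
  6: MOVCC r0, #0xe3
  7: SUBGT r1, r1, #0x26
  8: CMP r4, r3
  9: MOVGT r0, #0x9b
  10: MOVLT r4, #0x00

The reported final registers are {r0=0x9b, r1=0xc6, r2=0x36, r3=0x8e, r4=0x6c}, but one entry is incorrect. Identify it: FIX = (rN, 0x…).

0: ✓ CMP  NZCV=0010
1: ✓ SUBGT  r0←0xdb
2: · SUBVS
3: ✓ SUBPL  r0←0xad
4: ✓ CMP  NZCV=1001
5: · ADDHI
6: ✓ MOVCC  r0←0xe3
7: ✓ SUBGT  r1←0xc6
8: ✓ CMP  NZCV=1001
9: ✓ MOVGT  r0←0x9b
10: · MOVLT

FIX = (r4, 0x34)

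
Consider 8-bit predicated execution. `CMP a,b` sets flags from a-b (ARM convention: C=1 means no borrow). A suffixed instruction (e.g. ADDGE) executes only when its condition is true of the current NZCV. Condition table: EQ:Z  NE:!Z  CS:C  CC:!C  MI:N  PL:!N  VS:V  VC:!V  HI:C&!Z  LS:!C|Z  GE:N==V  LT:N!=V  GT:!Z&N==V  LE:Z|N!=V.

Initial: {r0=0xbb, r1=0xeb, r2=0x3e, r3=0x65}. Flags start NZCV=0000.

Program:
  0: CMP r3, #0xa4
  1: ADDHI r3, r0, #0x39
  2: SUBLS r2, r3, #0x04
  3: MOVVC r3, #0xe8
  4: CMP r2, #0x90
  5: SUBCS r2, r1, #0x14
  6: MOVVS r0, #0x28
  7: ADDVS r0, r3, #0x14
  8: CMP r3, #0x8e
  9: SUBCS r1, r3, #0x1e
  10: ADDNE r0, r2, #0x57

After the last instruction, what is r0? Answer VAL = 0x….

VAL = 0xb8

[0] flags=1001 → (cmp)
[1] flags=1001 HI?F → skip
[2] flags=1001 LS?T → r2=0x61
[3] flags=1001 VC?F → skip
[4] flags=1001 → (cmp)
[5] flags=1001 CS?F → skip
[6] flags=1001 VS?T → r0=0x28
[7] flags=1001 VS?T → r0=0x79
[8] flags=1001 → (cmp)
[9] flags=1001 CS?F → skip
[10] flags=1001 NE?T → r0=0xb8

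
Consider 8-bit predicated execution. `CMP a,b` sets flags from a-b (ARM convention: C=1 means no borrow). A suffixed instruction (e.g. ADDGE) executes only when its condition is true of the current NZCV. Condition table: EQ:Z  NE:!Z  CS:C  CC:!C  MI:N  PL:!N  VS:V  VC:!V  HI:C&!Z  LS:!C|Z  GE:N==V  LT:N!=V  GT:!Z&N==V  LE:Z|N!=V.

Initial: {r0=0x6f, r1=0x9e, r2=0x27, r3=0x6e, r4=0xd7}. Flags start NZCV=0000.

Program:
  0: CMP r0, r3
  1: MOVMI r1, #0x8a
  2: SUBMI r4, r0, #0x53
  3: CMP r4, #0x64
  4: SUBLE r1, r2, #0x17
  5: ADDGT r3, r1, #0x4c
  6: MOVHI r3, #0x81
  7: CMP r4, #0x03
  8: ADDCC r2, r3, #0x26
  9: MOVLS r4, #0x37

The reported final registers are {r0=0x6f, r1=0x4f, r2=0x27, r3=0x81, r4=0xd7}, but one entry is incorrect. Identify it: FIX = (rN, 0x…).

[0] flags=0010 → (cmp)
[1] flags=0010 MI?F → skip
[2] flags=0010 MI?F → skip
[3] flags=0011 → (cmp)
[4] flags=0011 LE?T → r1=0x10
[5] flags=0011 GT?F → skip
[6] flags=0011 HI?T → r3=0x81
[7] flags=1010 → (cmp)
[8] flags=1010 CC?F → skip
[9] flags=1010 LS?F → skip

FIX = (r1, 0x10)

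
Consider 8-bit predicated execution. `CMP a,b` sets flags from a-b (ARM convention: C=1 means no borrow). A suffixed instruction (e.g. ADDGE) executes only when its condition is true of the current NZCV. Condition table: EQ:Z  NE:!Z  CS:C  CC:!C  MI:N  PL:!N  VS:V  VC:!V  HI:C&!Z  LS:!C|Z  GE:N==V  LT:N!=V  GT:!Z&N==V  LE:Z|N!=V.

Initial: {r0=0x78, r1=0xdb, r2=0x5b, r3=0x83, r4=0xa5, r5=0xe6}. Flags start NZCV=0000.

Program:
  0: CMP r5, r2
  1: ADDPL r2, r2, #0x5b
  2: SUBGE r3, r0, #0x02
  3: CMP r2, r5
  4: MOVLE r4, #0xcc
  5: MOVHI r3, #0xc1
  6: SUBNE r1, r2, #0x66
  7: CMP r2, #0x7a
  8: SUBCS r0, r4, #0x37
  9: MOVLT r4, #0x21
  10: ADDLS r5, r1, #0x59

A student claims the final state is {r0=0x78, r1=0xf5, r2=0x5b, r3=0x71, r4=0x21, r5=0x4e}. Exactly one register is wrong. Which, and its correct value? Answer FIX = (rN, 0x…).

0: ✓ CMP  NZCV=1010
1: · ADDPL
2: · SUBGE
3: ✓ CMP  NZCV=0000
4: · MOVLE
5: · MOVHI
6: ✓ SUBNE  r1←0xf5
7: ✓ CMP  NZCV=1000
8: · SUBCS
9: ✓ MOVLT  r4←0x21
10: ✓ ADDLS  r5←0x4e

FIX = (r3, 0x83)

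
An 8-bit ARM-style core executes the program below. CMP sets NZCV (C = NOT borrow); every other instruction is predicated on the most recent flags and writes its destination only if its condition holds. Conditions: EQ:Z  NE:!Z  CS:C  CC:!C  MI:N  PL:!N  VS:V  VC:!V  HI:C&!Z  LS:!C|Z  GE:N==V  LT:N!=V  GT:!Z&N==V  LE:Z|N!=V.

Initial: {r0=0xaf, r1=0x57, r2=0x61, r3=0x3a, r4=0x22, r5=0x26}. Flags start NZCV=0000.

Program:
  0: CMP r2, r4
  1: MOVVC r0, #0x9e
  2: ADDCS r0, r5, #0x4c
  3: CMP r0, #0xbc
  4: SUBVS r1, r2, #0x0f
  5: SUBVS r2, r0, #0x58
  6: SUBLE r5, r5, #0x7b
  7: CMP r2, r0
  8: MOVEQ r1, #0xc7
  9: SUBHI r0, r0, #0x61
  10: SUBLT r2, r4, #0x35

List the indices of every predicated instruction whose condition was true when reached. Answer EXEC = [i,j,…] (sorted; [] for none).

0: ✓ CMP  NZCV=0010
1: ✓ MOVVC  r0←0x9e
2: ✓ ADDCS  r0←0x72
3: ✓ CMP  NZCV=1001
4: ✓ SUBVS  r1←0x52
5: ✓ SUBVS  r2←0x1a
6: · SUBLE
7: ✓ CMP  NZCV=1000
8: · MOVEQ
9: · SUBHI
10: ✓ SUBLT  r2←0xed

EXEC = [1,2,4,5,10]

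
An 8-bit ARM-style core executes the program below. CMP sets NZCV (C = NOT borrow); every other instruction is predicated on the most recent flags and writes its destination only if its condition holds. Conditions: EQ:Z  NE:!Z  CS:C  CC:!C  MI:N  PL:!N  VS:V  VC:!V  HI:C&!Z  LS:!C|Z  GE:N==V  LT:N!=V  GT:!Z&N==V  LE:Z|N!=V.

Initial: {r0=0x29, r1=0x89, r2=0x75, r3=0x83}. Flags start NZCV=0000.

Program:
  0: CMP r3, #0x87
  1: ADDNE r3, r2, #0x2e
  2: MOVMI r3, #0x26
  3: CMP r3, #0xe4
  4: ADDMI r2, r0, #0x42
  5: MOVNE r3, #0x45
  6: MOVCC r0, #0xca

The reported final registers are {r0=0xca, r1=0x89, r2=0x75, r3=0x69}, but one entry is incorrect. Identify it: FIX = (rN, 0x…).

FIX = (r3, 0x45)

0: ✓ CMP  NZCV=1000
1: ✓ ADDNE  r3←0xa3
2: ✓ MOVMI  r3←0x26
3: ✓ CMP  NZCV=0000
4: · ADDMI
5: ✓ MOVNE  r3←0x45
6: ✓ MOVCC  r0←0xca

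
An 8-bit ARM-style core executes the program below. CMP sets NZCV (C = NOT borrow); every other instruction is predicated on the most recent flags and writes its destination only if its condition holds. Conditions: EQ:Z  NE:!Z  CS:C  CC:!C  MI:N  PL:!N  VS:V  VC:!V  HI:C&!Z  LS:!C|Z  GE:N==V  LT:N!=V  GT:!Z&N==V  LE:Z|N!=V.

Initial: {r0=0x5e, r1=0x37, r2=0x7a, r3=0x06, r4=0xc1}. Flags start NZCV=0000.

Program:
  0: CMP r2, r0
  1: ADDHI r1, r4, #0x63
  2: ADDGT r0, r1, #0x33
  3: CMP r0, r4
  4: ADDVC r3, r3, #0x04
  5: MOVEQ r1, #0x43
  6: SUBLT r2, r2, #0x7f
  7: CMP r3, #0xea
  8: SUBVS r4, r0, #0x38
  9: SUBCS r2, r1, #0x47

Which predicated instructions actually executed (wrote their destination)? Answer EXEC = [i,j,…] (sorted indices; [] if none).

EXEC = [1,2]

0: ✓ CMP  NZCV=0010
1: ✓ ADDHI  r1←0x24
2: ✓ ADDGT  r0←0x57
3: ✓ CMP  NZCV=1001
4: · ADDVC
5: · MOVEQ
6: · SUBLT
7: ✓ CMP  NZCV=0000
8: · SUBVS
9: · SUBCS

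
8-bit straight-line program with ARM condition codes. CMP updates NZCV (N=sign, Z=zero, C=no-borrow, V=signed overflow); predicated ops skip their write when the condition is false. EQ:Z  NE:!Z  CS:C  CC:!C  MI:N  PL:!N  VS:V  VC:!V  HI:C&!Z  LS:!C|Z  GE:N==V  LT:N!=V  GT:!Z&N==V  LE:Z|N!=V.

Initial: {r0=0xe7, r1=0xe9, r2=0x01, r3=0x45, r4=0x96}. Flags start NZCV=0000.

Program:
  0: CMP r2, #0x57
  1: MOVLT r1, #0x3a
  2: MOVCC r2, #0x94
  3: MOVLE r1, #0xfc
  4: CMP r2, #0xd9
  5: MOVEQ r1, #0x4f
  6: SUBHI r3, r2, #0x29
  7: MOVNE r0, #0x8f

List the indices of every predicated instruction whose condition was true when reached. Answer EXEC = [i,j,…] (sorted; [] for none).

[0] flags=1000 → (cmp)
[1] flags=1000 LT?T → r1=0x3a
[2] flags=1000 CC?T → r2=0x94
[3] flags=1000 LE?T → r1=0xfc
[4] flags=1000 → (cmp)
[5] flags=1000 EQ?F → skip
[6] flags=1000 HI?F → skip
[7] flags=1000 NE?T → r0=0x8f

EXEC = [1,2,3,7]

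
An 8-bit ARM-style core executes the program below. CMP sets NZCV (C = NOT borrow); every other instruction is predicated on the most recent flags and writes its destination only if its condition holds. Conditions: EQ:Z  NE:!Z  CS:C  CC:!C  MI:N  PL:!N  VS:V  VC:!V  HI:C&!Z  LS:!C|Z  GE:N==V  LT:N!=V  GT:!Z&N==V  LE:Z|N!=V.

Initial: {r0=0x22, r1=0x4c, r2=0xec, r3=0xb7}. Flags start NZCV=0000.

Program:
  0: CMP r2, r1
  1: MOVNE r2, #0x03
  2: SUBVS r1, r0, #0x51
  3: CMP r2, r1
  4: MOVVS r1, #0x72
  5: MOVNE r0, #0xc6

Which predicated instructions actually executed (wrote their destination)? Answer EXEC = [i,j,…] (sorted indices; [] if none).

EXEC = [1,5]

0: ✓ CMP  NZCV=1010
1: ✓ MOVNE  r2←0x03
2: · SUBVS
3: ✓ CMP  NZCV=1000
4: · MOVVS
5: ✓ MOVNE  r0←0xc6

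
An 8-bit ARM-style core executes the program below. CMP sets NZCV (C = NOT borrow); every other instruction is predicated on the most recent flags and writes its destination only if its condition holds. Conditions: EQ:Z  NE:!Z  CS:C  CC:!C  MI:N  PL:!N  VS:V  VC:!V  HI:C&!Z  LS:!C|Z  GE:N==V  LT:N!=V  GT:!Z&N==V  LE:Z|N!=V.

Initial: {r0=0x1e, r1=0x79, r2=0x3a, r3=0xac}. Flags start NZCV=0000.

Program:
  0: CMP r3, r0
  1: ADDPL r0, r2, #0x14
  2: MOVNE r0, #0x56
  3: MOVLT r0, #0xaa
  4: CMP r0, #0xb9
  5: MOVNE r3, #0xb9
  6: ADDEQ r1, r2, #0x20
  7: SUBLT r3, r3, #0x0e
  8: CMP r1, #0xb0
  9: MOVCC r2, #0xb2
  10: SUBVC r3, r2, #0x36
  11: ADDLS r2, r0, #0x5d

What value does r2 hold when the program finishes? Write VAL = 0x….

VAL = 0x07

[0] flags=1010 → (cmp)
[1] flags=1010 PL?F → skip
[2] flags=1010 NE?T → r0=0x56
[3] flags=1010 LT?T → r0=0xaa
[4] flags=1000 → (cmp)
[5] flags=1000 NE?T → r3=0xb9
[6] flags=1000 EQ?F → skip
[7] flags=1000 LT?T → r3=0xab
[8] flags=1001 → (cmp)
[9] flags=1001 CC?T → r2=0xb2
[10] flags=1001 VC?F → skip
[11] flags=1001 LS?T → r2=0x07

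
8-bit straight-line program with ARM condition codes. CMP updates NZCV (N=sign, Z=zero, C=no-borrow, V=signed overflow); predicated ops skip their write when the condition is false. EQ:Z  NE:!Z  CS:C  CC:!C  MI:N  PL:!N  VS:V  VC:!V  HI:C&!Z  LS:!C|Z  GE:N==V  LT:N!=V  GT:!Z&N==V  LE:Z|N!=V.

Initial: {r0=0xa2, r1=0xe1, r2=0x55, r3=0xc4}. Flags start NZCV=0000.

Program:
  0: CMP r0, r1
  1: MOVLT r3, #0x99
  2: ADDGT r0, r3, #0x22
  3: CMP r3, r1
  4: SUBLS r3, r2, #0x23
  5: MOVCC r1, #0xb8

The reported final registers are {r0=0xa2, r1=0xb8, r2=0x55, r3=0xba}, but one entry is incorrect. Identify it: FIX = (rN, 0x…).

0: ✓ CMP  NZCV=1000
1: ✓ MOVLT  r3←0x99
2: · ADDGT
3: ✓ CMP  NZCV=1000
4: ✓ SUBLS  r3←0x32
5: ✓ MOVCC  r1←0xb8

FIX = (r3, 0x32)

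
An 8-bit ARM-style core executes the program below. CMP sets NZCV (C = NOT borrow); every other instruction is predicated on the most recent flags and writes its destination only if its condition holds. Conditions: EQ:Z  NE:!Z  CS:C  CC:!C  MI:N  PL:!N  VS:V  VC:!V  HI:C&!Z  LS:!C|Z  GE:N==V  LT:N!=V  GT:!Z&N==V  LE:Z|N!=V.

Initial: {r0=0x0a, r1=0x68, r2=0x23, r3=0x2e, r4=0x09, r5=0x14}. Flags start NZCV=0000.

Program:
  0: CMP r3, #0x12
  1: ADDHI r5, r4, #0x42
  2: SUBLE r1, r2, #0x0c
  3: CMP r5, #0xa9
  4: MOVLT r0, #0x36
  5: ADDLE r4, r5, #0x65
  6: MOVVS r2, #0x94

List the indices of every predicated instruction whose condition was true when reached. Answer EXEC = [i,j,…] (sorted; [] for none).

EXEC = [1,6]

[0] flags=0010 → (cmp)
[1] flags=0010 HI?T → r5=0x4b
[2] flags=0010 LE?F → skip
[3] flags=1001 → (cmp)
[4] flags=1001 LT?F → skip
[5] flags=1001 LE?F → skip
[6] flags=1001 VS?T → r2=0x94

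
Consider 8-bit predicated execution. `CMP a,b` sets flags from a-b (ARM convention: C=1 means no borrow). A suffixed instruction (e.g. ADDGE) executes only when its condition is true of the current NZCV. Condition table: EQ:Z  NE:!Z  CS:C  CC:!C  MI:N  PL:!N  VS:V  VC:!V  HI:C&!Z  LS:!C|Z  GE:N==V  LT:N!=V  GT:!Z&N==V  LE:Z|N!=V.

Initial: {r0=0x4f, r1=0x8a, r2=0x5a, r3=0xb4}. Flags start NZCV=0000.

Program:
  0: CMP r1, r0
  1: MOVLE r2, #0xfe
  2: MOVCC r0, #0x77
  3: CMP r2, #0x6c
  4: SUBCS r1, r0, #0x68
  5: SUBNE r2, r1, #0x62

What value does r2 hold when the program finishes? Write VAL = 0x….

VAL = 0x85

0: ✓ CMP  NZCV=0011
1: ✓ MOVLE  r2←0xfe
2: · MOVCC
3: ✓ CMP  NZCV=1010
4: ✓ SUBCS  r1←0xe7
5: ✓ SUBNE  r2←0x85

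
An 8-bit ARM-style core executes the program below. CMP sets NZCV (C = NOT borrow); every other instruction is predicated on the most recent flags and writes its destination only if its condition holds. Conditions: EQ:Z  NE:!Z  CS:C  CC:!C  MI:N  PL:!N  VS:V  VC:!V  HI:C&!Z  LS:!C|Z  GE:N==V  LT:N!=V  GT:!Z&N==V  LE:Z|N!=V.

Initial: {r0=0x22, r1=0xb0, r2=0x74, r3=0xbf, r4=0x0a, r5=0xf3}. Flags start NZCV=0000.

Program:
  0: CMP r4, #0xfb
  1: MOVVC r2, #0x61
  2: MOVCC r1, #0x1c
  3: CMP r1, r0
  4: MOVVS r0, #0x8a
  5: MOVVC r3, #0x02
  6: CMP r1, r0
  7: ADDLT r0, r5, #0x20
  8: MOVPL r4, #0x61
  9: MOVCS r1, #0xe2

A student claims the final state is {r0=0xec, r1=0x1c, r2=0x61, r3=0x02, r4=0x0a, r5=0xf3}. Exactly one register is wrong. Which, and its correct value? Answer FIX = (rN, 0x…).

FIX = (r0, 0x13)

[0] flags=0000 → (cmp)
[1] flags=0000 VC?T → r2=0x61
[2] flags=0000 CC?T → r1=0x1c
[3] flags=1000 → (cmp)
[4] flags=1000 VS?F → skip
[5] flags=1000 VC?T → r3=0x02
[6] flags=1000 → (cmp)
[7] flags=1000 LT?T → r0=0x13
[8] flags=1000 PL?F → skip
[9] flags=1000 CS?F → skip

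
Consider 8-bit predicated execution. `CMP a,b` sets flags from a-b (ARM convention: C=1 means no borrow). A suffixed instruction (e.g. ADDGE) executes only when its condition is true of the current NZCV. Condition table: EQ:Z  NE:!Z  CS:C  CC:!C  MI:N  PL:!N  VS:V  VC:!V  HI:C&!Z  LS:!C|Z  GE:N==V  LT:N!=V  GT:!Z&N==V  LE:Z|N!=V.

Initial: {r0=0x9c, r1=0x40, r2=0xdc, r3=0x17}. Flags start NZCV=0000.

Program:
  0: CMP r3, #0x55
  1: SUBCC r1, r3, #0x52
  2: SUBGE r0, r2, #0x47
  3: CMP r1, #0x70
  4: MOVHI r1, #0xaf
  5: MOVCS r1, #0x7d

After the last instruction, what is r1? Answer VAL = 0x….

[0] flags=1000 → (cmp)
[1] flags=1000 CC?T → r1=0xc5
[2] flags=1000 GE?F → skip
[3] flags=0011 → (cmp)
[4] flags=0011 HI?T → r1=0xaf
[5] flags=0011 CS?T → r1=0x7d

VAL = 0x7d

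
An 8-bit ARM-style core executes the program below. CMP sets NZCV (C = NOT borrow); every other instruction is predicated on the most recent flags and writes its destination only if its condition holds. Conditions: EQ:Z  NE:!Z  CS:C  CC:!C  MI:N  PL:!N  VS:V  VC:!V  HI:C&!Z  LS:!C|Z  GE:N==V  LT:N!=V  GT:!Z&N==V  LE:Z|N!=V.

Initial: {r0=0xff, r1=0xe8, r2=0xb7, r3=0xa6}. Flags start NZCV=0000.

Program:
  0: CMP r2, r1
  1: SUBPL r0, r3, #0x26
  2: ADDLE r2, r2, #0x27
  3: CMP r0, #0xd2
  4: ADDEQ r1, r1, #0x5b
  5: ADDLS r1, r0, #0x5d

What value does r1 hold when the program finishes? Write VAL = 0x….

VAL = 0xe8

0: ✓ CMP  NZCV=1000
1: · SUBPL
2: ✓ ADDLE  r2←0xde
3: ✓ CMP  NZCV=0010
4: · ADDEQ
5: · ADDLS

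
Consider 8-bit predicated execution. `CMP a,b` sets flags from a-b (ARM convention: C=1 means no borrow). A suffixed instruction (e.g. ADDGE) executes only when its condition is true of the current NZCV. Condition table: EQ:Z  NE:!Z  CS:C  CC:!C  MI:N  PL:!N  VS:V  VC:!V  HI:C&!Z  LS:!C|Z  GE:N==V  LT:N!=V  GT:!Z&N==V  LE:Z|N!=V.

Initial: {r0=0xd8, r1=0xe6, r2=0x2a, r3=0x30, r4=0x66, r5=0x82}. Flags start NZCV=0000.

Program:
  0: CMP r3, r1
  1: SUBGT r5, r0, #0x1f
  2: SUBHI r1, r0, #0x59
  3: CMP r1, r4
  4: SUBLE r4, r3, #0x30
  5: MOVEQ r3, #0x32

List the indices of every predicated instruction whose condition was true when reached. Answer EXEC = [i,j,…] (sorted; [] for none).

[0] flags=0000 → (cmp)
[1] flags=0000 GT?T → r5=0xb9
[2] flags=0000 HI?F → skip
[3] flags=1010 → (cmp)
[4] flags=1010 LE?T → r4=0x00
[5] flags=1010 EQ?F → skip

EXEC = [1,4]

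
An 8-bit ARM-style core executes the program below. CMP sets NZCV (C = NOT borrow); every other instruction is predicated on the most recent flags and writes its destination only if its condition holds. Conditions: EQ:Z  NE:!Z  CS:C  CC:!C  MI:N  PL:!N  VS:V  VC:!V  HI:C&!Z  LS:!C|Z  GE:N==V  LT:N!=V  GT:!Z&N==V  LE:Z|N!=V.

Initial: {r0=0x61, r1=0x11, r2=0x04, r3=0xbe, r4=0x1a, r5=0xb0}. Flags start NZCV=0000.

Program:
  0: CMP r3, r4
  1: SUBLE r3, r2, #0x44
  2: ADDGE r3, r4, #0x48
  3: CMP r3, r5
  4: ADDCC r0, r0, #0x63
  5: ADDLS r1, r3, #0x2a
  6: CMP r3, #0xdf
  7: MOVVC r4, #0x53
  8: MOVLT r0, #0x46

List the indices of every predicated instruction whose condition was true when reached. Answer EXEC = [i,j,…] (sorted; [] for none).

0: ✓ CMP  NZCV=1010
1: ✓ SUBLE  r3←0xc0
2: · ADDGE
3: ✓ CMP  NZCV=0010
4: · ADDCC
5: · ADDLS
6: ✓ CMP  NZCV=1000
7: ✓ MOVVC  r4←0x53
8: ✓ MOVLT  r0←0x46

EXEC = [1,7,8]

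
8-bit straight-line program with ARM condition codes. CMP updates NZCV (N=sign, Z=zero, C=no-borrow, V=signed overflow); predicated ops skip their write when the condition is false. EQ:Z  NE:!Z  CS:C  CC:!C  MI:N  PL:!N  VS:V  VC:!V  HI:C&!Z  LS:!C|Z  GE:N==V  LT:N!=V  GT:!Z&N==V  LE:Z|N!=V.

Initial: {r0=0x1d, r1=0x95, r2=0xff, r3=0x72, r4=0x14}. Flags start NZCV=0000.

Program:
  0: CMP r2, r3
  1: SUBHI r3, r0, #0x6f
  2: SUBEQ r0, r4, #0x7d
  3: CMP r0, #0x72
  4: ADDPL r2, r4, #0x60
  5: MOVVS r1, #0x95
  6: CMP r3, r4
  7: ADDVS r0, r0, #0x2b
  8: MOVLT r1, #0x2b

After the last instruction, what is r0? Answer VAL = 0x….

VAL = 0x1d

0: ✓ CMP  NZCV=1010
1: ✓ SUBHI  r3←0xae
2: · SUBEQ
3: ✓ CMP  NZCV=1000
4: · ADDPL
5: · MOVVS
6: ✓ CMP  NZCV=1010
7: · ADDVS
8: ✓ MOVLT  r1←0x2b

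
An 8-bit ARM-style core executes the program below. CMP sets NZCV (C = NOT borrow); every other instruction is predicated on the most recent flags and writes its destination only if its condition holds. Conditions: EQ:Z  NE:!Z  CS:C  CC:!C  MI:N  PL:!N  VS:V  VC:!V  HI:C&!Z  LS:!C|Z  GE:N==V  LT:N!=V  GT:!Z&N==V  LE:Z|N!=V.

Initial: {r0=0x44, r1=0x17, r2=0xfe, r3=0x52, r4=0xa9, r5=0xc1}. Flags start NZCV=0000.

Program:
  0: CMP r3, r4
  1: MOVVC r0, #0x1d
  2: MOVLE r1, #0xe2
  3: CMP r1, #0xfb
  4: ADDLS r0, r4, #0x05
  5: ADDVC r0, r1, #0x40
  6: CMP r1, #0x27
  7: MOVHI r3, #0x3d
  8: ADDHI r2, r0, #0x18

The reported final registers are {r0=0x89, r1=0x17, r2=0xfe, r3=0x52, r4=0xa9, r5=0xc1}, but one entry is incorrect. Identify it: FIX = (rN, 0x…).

0: ✓ CMP  NZCV=1001
1: · MOVVC
2: · MOVLE
3: ✓ CMP  NZCV=0000
4: ✓ ADDLS  r0←0xae
5: ✓ ADDVC  r0←0x57
6: ✓ CMP  NZCV=1000
7: · MOVHI
8: · ADDHI

FIX = (r0, 0x57)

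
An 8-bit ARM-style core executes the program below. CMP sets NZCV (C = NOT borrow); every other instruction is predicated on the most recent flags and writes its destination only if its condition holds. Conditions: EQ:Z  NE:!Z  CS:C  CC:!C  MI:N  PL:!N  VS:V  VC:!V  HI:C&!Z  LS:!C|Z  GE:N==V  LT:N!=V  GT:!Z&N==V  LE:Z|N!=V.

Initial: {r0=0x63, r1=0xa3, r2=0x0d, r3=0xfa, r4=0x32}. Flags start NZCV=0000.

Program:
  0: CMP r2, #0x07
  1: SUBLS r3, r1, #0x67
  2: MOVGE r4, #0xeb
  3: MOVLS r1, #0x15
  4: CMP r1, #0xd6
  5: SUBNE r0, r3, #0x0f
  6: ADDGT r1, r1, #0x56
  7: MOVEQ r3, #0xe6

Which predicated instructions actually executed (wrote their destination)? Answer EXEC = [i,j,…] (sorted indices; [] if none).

EXEC = [2,5]

[0] flags=0010 → (cmp)
[1] flags=0010 LS?F → skip
[2] flags=0010 GE?T → r4=0xeb
[3] flags=0010 LS?F → skip
[4] flags=1000 → (cmp)
[5] flags=1000 NE?T → r0=0xeb
[6] flags=1000 GT?F → skip
[7] flags=1000 EQ?F → skip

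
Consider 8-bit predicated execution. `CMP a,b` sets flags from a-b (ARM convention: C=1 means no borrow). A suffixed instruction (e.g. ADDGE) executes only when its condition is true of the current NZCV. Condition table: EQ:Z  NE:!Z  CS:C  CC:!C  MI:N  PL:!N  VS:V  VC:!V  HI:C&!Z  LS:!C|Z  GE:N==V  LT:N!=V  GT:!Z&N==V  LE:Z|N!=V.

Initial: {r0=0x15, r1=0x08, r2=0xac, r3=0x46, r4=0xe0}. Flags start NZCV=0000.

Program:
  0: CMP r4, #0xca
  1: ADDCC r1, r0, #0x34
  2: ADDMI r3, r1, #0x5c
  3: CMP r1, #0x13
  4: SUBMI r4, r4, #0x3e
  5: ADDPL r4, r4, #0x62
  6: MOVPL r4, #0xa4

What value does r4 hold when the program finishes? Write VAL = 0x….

[0] flags=0010 → (cmp)
[1] flags=0010 CC?F → skip
[2] flags=0010 MI?F → skip
[3] flags=1000 → (cmp)
[4] flags=1000 MI?T → r4=0xa2
[5] flags=1000 PL?F → skip
[6] flags=1000 PL?F → skip

VAL = 0xa2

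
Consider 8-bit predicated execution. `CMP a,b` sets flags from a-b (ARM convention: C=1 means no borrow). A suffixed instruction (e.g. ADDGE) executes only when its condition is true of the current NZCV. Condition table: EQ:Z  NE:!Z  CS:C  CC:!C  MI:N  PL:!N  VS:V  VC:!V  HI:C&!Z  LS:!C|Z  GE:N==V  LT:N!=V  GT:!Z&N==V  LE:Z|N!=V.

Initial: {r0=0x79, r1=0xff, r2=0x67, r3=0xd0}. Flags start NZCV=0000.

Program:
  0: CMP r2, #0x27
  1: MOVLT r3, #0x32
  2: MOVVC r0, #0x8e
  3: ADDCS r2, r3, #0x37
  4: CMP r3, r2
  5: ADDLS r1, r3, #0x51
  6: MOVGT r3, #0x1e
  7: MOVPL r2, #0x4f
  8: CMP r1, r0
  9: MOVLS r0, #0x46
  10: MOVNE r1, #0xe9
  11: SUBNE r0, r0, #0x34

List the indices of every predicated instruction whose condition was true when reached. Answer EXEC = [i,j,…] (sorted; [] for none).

0: ✓ CMP  NZCV=0010
1: · MOVLT
2: ✓ MOVVC  r0←0x8e
3: ✓ ADDCS  r2←0x07
4: ✓ CMP  NZCV=1010
5: · ADDLS
6: · MOVGT
7: · MOVPL
8: ✓ CMP  NZCV=0010
9: · MOVLS
10: ✓ MOVNE  r1←0xe9
11: ✓ SUBNE  r0←0x5a

EXEC = [2,3,10,11]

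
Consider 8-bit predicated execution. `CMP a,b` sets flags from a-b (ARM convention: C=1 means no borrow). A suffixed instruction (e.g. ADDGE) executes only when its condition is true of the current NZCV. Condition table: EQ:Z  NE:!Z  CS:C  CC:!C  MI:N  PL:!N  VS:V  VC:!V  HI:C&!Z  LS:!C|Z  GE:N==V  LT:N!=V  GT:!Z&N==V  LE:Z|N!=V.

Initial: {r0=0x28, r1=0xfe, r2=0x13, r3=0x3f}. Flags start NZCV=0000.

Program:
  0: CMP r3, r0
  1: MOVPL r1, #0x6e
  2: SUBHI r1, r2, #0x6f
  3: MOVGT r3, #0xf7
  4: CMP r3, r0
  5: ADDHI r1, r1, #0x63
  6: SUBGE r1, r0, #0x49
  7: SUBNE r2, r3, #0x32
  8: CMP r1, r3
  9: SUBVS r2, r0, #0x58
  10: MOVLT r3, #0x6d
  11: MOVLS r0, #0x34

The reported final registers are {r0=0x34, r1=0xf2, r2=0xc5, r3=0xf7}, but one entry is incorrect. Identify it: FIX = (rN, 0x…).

0: ✓ CMP  NZCV=0010
1: ✓ MOVPL  r1←0x6e
2: ✓ SUBHI  r1←0xa4
3: ✓ MOVGT  r3←0xf7
4: ✓ CMP  NZCV=1010
5: ✓ ADDHI  r1←0x07
6: · SUBGE
7: ✓ SUBNE  r2←0xc5
8: ✓ CMP  NZCV=0000
9: · SUBVS
10: · MOVLT
11: ✓ MOVLS  r0←0x34

FIX = (r1, 0x07)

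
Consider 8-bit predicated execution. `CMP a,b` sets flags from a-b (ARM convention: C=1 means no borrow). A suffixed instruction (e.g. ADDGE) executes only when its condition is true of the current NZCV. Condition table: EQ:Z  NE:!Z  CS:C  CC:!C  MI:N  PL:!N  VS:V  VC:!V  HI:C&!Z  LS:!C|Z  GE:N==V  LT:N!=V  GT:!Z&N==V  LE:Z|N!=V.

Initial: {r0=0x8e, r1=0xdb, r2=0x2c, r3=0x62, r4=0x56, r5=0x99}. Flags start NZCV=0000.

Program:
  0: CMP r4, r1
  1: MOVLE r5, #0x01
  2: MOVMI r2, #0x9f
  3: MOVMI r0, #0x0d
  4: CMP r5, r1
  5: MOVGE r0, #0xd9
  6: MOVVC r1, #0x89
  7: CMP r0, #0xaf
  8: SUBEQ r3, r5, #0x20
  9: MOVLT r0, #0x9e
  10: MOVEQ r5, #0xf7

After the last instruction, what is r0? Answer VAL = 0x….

[0] flags=0000 → (cmp)
[1] flags=0000 LE?F → skip
[2] flags=0000 MI?F → skip
[3] flags=0000 MI?F → skip
[4] flags=1000 → (cmp)
[5] flags=1000 GE?F → skip
[6] flags=1000 VC?T → r1=0x89
[7] flags=1000 → (cmp)
[8] flags=1000 EQ?F → skip
[9] flags=1000 LT?T → r0=0x9e
[10] flags=1000 EQ?F → skip

VAL = 0x9e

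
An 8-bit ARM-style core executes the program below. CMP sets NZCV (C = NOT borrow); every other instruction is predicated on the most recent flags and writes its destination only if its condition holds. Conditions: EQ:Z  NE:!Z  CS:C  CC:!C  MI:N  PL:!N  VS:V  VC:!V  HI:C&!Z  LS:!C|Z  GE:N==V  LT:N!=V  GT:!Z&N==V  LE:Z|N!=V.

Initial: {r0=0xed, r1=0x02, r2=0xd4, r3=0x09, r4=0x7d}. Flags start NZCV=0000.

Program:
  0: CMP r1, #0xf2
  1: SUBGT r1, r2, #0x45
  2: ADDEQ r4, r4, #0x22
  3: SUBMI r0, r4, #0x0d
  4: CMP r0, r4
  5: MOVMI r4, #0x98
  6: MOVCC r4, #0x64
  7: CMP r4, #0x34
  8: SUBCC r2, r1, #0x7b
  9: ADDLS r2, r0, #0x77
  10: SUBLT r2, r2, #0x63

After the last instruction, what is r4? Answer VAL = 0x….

VAL = 0x7d

0: ✓ CMP  NZCV=0000
1: ✓ SUBGT  r1←0x8f
2: · ADDEQ
3: · SUBMI
4: ✓ CMP  NZCV=0011
5: · MOVMI
6: · MOVCC
7: ✓ CMP  NZCV=0010
8: · SUBCC
9: · ADDLS
10: · SUBLT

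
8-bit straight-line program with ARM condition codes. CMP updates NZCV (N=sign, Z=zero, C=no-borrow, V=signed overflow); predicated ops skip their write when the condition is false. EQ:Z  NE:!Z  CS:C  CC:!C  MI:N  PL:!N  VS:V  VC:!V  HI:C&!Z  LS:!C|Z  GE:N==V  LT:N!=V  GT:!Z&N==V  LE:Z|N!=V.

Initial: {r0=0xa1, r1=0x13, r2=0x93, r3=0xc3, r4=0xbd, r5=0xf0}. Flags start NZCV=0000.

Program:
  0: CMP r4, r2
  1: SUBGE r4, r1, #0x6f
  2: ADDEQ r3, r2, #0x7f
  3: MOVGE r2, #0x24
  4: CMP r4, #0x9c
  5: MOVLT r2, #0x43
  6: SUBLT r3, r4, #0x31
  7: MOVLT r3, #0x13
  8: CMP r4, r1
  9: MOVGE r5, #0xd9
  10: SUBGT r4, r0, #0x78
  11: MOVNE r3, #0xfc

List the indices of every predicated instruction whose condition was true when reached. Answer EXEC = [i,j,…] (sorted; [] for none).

[0] flags=0010 → (cmp)
[1] flags=0010 GE?T → r4=0xa4
[2] flags=0010 EQ?F → skip
[3] flags=0010 GE?T → r2=0x24
[4] flags=0010 → (cmp)
[5] flags=0010 LT?F → skip
[6] flags=0010 LT?F → skip
[7] flags=0010 LT?F → skip
[8] flags=1010 → (cmp)
[9] flags=1010 GE?F → skip
[10] flags=1010 GT?F → skip
[11] flags=1010 NE?T → r3=0xfc

EXEC = [1,3,11]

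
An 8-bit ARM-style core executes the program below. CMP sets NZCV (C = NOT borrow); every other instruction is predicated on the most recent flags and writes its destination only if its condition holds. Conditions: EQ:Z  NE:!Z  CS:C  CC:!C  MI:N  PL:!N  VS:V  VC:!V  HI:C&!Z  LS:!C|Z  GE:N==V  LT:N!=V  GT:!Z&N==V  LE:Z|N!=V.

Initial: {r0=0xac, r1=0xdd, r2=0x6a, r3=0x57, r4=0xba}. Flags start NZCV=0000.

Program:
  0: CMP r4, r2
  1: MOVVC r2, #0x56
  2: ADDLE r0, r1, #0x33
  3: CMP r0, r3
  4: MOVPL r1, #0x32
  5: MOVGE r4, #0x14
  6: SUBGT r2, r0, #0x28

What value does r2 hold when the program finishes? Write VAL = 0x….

VAL = 0x6a

[0] flags=0011 → (cmp)
[1] flags=0011 VC?F → skip
[2] flags=0011 LE?T → r0=0x10
[3] flags=1000 → (cmp)
[4] flags=1000 PL?F → skip
[5] flags=1000 GE?F → skip
[6] flags=1000 GT?F → skip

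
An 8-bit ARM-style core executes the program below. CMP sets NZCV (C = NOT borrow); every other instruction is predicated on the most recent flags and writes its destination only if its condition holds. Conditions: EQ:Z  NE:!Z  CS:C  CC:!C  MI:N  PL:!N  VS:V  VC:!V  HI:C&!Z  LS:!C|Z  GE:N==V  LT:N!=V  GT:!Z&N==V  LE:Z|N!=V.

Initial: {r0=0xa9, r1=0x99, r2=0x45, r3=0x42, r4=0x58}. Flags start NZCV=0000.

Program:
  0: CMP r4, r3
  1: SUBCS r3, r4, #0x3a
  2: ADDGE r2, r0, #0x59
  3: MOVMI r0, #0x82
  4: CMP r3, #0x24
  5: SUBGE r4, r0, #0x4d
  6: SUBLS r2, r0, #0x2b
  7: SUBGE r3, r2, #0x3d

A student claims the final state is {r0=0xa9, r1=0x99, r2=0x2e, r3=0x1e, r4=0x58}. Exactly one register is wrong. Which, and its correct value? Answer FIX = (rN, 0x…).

0: ✓ CMP  NZCV=0010
1: ✓ SUBCS  r3←0x1e
2: ✓ ADDGE  r2←0x02
3: · MOVMI
4: ✓ CMP  NZCV=1000
5: · SUBGE
6: ✓ SUBLS  r2←0x7e
7: · SUBGE

FIX = (r2, 0x7e)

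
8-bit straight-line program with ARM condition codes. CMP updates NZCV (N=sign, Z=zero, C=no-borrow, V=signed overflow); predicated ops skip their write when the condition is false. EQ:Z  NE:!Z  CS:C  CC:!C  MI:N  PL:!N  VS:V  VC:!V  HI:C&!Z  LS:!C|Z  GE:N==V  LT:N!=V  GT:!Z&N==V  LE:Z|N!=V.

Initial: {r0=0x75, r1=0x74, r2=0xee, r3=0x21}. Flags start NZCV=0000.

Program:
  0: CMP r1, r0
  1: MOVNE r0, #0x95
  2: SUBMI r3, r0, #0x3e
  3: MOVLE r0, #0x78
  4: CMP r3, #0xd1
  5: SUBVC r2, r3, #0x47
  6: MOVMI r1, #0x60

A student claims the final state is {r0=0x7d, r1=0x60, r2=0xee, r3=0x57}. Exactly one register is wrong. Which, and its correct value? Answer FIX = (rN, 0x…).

0: ✓ CMP  NZCV=1000
1: ✓ MOVNE  r0←0x95
2: ✓ SUBMI  r3←0x57
3: ✓ MOVLE  r0←0x78
4: ✓ CMP  NZCV=1001
5: · SUBVC
6: ✓ MOVMI  r1←0x60

FIX = (r0, 0x78)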